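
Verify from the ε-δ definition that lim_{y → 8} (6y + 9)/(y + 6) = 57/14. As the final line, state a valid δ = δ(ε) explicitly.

δ = min(7, (98/27)ε)

Suppose ε > 0. We want δ > 0 with 0 < |y − 8| < δ ⇒ |(6y + 9)/(y + 6) − (57/14)| < ε.
Combining over a common denominator, (6y + 9)/(y + 6) − (57/14) = [(6y + 9)·14 − 57·(y + 6)] / [14·(y + 6)] = 27(y − 8) / (14(y + 6)).
So |(6y + 9)/(y + 6) − (57/14)| = 27|y − 8| / (14·|y + 6|).
Restrict δ ≤ 7. Then |y − 8| < 7 gives |y + 6| = |(y − 8) + 14| ≥ 14 − 7 = 7.
Hence |(6y + 9)/(y + 6) − (57/14)| < 27|y − 8|/(14·7) = (27/98)|y − 8|, which is < ε once |y − 8| < (98/27)ε.
Take δ = min(7, (98/27)ε). Then 0 < |y − 8| < δ forces both bounds, so |(6y + 9)/(y + 6) − (57/14)| < ε.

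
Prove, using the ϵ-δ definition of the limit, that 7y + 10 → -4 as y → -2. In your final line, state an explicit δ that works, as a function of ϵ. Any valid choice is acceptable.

Fix ϵ > 0. We need δ > 0 so that 0 < |y + 2| < δ implies |(7y + 10) + 4| < ϵ.
Since (7y + 10) + 4 = 7(y + 2), we have |(7y + 10) + 4| = 7|y + 2|.
Thus it suffices that |y + 2| < ϵ/7.
Choosing δ = ϵ/7 gives |(7y + 10) + 4| = 7|y + 2| < ϵ whenever |y + 2| < δ.

δ = ϵ/7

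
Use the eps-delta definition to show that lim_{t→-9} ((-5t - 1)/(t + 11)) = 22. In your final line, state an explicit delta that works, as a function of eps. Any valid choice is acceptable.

delta = min(1, (1/27)eps)

Suppose eps > 0. We want delta > 0 with 0 < |t + 9| < delta ⇒ |(-5t - 1)/(t + 11) − 22| < eps.
Combining over a common denominator, (-5t - 1)/(t + 11) − 22 = [(-5t - 1)·2 − 44·(t + 11)] / [2·(t + 11)] = -54(t + 9) / (2(t + 11)).
So |(-5t - 1)/(t + 11) − 22| = 54|t + 9| / (2·|t + 11|).
Require delta ≤ 1, so |t + 11| ≥ |2| − |t + 9| > 2 − 1 = 1.
Hence |(-5t - 1)/(t + 11) − 22| < 54|t + 9|/(2·1) = 27|t + 9|, which is < eps once |t + 9| < (1/27)eps.
Take delta = min(1, (1/27)eps). Then 0 < |t + 9| < delta forces both bounds, so |(-5t - 1)/(t + 11) − 22| < eps.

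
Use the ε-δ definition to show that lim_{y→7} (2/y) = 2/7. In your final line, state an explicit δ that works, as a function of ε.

Suppose ε > 0. We seek δ > 0 such that 0 < |y − 7| < δ implies |2/y − (2/7)| < ε.
|2/y − (2/7)| = 2·|7 − y|/(7·|y|) = 2|y − 7|/(7|y|).
Require δ ≤ 7/2 so that |y| > 7 − 7/2 = 7/2, hence 7|y| > 49/2.
Then |2/y − (2/7)| < 2|y − 7|/(49/2), which is < ε when |y − 7| < (49/4)ε.
Take δ = min(7/2, (49/4)ε). Then 0 < |y − 7| < δ gives both |y − 7| < 7/2 and |y − 7| < (49/4)ε, so |2/y − (2/7)| < ε.

δ = min(7/2, (49/4)ε)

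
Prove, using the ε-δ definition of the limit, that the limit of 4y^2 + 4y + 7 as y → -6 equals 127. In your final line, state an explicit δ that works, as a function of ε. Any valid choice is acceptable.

Let ε > 0 be given. We want δ > 0 such that 0 < |y + 6| < δ implies |(4y^2 + 4y + 7) − 127| < ε.
(4y^2 + 4y + 7) − 127 = 4y^2 + 4y - 120 = (y + 6)(4y - 20).
So |(4y^2 + 4y + 7) − 127| = |y + 6|·|4y - 20|.
Assume first that |y + 6| < 2, so |y| < 8. Then |4y - 20| ≤ 4·8 + 20 = 52.
Hence |(4y^2 + 4y + 7) − 127| ≤ 52|y + 6| < ε provided |y + 6| < ε/52.
Choosing δ = min(2, ε/52) ensures both conditions, hence |(4y^2 + 4y + 7) − 127| < ε.

δ = min(2, ε/52)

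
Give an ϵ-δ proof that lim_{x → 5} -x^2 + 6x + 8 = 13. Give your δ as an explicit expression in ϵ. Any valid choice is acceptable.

δ = min(2, ϵ/8)

Fix ϵ > 0. We want δ > 0 such that 0 < |x − 5| < δ implies |(-x^2 + 6x + 8) − 13| < ϵ.
(-x^2 + 6x + 8) − 13 = -x^2 + 6x - 5 = (x − 5)(-x + 1).
So |(-x^2 + 6x + 8) − 13| = |x − 5|·|-x + 1|.
Require δ ≤ 2. Then |x − 5| < 2 gives |x| < 7, and by the triangle inequality |-x + 1| ≤ 7 + 1 = 8.
Hence |(-x^2 + 6x + 8) − 13| ≤ 8|x − 5| < ϵ provided |x − 5| < ϵ/8.
Take δ = min(2, ϵ/8). Then 0 < |x − 5| < δ gives both |x − 5| < 2 and |x − 5| < ϵ/8, so |(-x^2 + 6x + 8) − 13| < ϵ.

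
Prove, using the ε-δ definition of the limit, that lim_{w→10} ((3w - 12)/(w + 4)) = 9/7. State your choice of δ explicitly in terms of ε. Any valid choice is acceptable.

δ = min(7, (49/12)ε)

Let ε > 0. We want δ > 0 with 0 < |w − 10| < δ ⇒ |(3w - 12)/(w + 4) − (9/7)| < ε.
Combining over a common denominator, (3w - 12)/(w + 4) − (9/7) = [(3w - 12)·14 − 18·(w + 4)] / [14·(w + 4)] = 24(w − 10) / (14(w + 4)).
So |(3w - 12)/(w + 4) − (9/7)| = 24|w − 10| / (14·|w + 4|).
Restrict δ ≤ 7. Then |w − 10| < 7 gives |w + 4| = |(w − 10) + 14| ≥ 14 − 7 = 7.
Hence |(3w - 12)/(w + 4) − (9/7)| < 24|w − 10|/(14·7) = (12/49)|w − 10|, which is < ε once |w − 10| < (49/12)ε.
Take δ = min(7, (49/12)ε). Then 0 < |w − 10| < δ forces both bounds, so |(3w - 12)/(w + 4) − (9/7)| < ε.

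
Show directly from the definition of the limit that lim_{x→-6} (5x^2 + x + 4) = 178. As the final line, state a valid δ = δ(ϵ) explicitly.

Let ϵ > 0 be given. We want δ > 0 such that 0 < |x + 6| < δ implies |(5x^2 + x + 4) − 178| < ϵ.
(5x^2 + x + 4) − 178 = 5x^2 + x - 174 = (x + 6)(5x - 29).
So |(5x^2 + x + 4) − 178| = |x + 6|·|5x - 29|.
Require δ ≤ 2. Then |x + 6| < 2 gives |x| < 8, and by the triangle inequality |5x - 29| ≤ 5·8 + 29 = 69.
Hence |(5x^2 + x + 4) − 178| ≤ 69|x + 6| < ϵ provided |x + 6| < ϵ/69.
Take δ = min(2, ϵ/69). Then 0 < |x + 6| < δ gives both |x + 6| < 2 and |x + 6| < ϵ/69, so |(5x^2 + x + 4) − 178| < ϵ.

δ = min(2, ϵ/69)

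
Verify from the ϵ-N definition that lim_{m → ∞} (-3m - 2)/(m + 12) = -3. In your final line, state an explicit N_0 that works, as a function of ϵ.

Fix ϵ > 0. For m ≥ 1, |(-3m - 2)/(m + 12) + 3| = |34|/((m + 12)) = 34/((m + 12)).
Since m + 12 ≥ m for m ≥ 1, this is ≤ 34/(m) = 34/m.
So |(-3m - 2)/(m + 12) + 3| < ϵ whenever m > 34/ϵ.
Take N_0 = 34/ϵ. If m > N_0 then |(-3m - 2)/(m + 12) + 3| ≤ 34/m < ϵ.

N_0 = 34/ϵ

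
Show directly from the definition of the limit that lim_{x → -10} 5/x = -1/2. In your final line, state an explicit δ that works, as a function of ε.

Let ε > 0 be given. We seek δ > 0 such that 0 < |x + 10| < δ implies |5/x + 1/2| < ε.
|5/x + 1/2| = 5·|-10 − x|/(10·|x|) = 5|x + 10|/(10|x|).
Require δ ≤ 5 so that |x| > 10 − 5 = 5, hence 10|x| > 50.
Then |5/x + 1/2| < 5|x + 10|/50, which is < ε when |x + 10| < 10ε.
Take δ = min(5, 10ε). Then 0 < |x + 10| < δ gives both |x + 10| < 5 and |x + 10| < 10ε, so |5/x + 1/2| < ε.

δ = min(5, 10ε)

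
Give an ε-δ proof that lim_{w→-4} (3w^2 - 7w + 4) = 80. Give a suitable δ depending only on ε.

Suppose ε > 0. We want δ > 0 such that 0 < |w + 4| < δ implies |(3w^2 - 7w + 4) − 80| < ε.
(3w^2 - 7w + 4) − 80 = 3w^2 - 7w - 76 = (w + 4)(3w - 19).
So |(3w^2 - 7w + 4) − 80| = |w + 4|·|3w - 19|.
Require δ ≤ 1. Then |w + 4| < 1 gives |w| < 5, and by the triangle inequality |3w - 19| ≤ 3·5 + 19 = 34.
Hence |(3w^2 - 7w + 4) − 80| ≤ 34|w + 4| < ε provided |w + 4| < ε/34.
Choosing δ = min(1, ε/34) ensures both conditions, hence |(3w^2 - 7w + 4) − 80| < ε.

δ = min(1, ε/34)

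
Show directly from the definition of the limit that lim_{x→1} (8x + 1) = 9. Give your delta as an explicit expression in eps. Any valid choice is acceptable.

Let eps > 0 be given. We need delta > 0 so that 0 < |x − 1| < delta implies |(8x + 1) − 9| < eps.
|(8x + 1) − 9| = |8x - 8| = 8|x − 1|.
Thus it suffices that |x − 1| < eps/8.
Take delta = eps/8. If 0 < |x − 1| < delta then |(8x + 1) − 9| = 8|x − 1| < 8·(eps/8) = eps.

delta = eps/8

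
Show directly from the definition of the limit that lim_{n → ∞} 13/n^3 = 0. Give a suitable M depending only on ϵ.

M = (13/ϵ)^{1/3}

Suppose ϵ > 0. For n ≥ 1, |13/n^3 − 0| = 13/n^3.
13/n^3 < ϵ ⇔ n^3 > 13/ϵ ⇔ n > (13/ϵ)^{1/3}.
Take M = (13/ϵ)^{1/3}. Then n > M implies 13/n^3 < ϵ.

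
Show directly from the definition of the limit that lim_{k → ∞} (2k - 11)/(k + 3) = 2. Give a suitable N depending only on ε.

N = 17/ε

Let ε > 0 be given. For k ≥ 1, |(2k - 11)/(k + 3) − 2| = |-17|/((k + 3)) = 17/((k + 3)).
Since k + 3 ≥ k for k ≥ 1, this is ≤ 17/(k) = 17/k.
So |(2k - 11)/(k + 3) − 2| < ε whenever k > 17/ε.
Take N = 17/ε. If k > N then |(2k - 11)/(k + 3) − 2| ≤ 17/k < ε.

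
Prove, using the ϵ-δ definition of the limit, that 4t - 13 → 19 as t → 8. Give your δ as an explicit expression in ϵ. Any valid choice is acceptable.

δ = ϵ/4

Let ϵ > 0. We need δ > 0 so that 0 < |t − 8| < δ implies |(4t - 13) − 19| < ϵ.
|(4t - 13) − 19| = |4t - 32| = 4|t − 8|.
Thus it suffices that |t − 8| < ϵ/4.
Choosing δ = ϵ/4 gives |(4t - 13) − 19| = 4|t − 8| < ϵ whenever |t − 8| < δ.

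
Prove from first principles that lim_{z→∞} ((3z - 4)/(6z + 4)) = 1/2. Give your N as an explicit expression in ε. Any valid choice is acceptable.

Fix ε > 0. We seek N > 0 such that z > N implies |(3z - 4)/(6z + 4) − (1/2)| < ε.
(3z - 4)/(6z + 4) − (1/2) = (6(3z - 4) − 3(6z + 4)) / (6(6z + 4)) = -36/(6(6z + 4)).
For z > 0 we have 6z + 4 > 6z, so |(3z - 4)/(6z + 4) − (1/2)| = 36/(6(6z + 4)) < 36/(6·6z) = 1/z.
Thus |(3z - 4)/(6z + 4) − (1/2)| < ε whenever z > 1/ε.
Take N = 1/ε. If z > N then |(3z - 4)/(6z + 4) − (1/2)| < 1/z < ε.

N = 1/ε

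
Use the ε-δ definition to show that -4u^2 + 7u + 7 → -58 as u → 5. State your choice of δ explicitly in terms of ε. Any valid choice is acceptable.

δ = min(1, ε/37)

Let ε > 0 be given. We want δ > 0 such that 0 < |u − 5| < δ implies |(-4u^2 + 7u + 7) + 58| < ε.
(-4u^2 + 7u + 7) + 58 = -4u^2 + 7u + 65 = (u − 5)(-4u - 13).
So |(-4u^2 + 7u + 7) + 58| = |u − 5|·|-4u - 13|.
Assume first that |u − 5| < 1, so |u| < 6. Then |-4u - 13| ≤ 4·6 + 13 = 37.
Hence |(-4u^2 + 7u + 7) + 58| ≤ 37|u − 5| < ε provided |u − 5| < ε/37.
Choosing δ = min(1, ε/37) ensures both conditions, hence |(-4u^2 + 7u + 7) + 58| < ε.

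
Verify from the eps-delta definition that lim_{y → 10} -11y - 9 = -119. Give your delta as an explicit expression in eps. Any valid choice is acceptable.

Fix eps > 0. We need delta > 0 so that 0 < |y − 10| < delta implies |(-11y - 9) + 119| < eps.
|(-11y - 9) + 119| = |-11y + 110| = 11|y − 10|.
So 11|y − 10| < eps exactly when |y − 10| < eps/11.
Choosing delta = eps/11 gives |(-11y - 9) + 119| = 11|y − 10| < eps whenever |y − 10| < delta.

delta = eps/11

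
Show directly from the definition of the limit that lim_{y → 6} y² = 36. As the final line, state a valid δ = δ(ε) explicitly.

δ = min(2, ε/14)

Fix ε > 0. We seek δ > 0 with 0 < |y − 6| < δ ⇒ |y² − 36| < ε.
Factor: y² − 36 = (y − 6)(y + 6), so |y² − 36| = |y − 6|·|y + 6|.
Restrict δ ≤ 2. Then |y − 6| < 2 gives |y| < 8, so by the triangle inequality |y + 6| ≤ 8 + 6 = 14.
Hence |y² − 36| ≤ 14|y − 6|, which is < ε once |y − 6| < ε/14.
Take δ = min(2, ε/14). If 0 < |y − 6| < δ then both bounds hold and |y² − 36| ≤ 14|y − 6| < 14·(ε/14) = ε.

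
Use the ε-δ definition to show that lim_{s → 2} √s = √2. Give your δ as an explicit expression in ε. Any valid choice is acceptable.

Fix ε > 0. We want δ > 0 such that 0 < |s − 2| < δ implies |√s − √2| < ε.
Multiplying by the conjugate, |√s − √2| = |s − 2|/(√s + √2).
Restrict δ ≤ 2 so that |s − 2| < 2 forces s > 0, and then √s + √2 > √2.
Hence |√s − √2| < |s − 2|/√2, which is < ε once |s − 2| < √2·ε.
Take δ = min(2, √2·ε). If 0 < |s − 2| < δ then s > 0 and |√s − √2| < |s − 2|/√2 < ε.

δ = min(2, √2·ε)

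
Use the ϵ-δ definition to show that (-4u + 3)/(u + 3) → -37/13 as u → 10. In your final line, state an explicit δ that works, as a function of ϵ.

Let ϵ > 0. We want δ > 0 with 0 < |u − 10| < δ ⇒ |(-4u + 3)/(u + 3) + 37/13| < ϵ.
Combining over a common denominator, (-4u + 3)/(u + 3) + 37/13 = [(-4u + 3)·13 − (-37)·(u + 3)] / [13·(u + 3)] = -15(u − 10) / (13(u + 3)).
So |(-4u + 3)/(u + 3) + 37/13| = 15|u − 10| / (13·|u + 3|).
Require δ ≤ 13/2, so |u + 3| ≥ |13| − |u − 10| > 13 − 13/2 = 13/2.
Hence |(-4u + 3)/(u + 3) + 37/13| < 15|u − 10|/(13·(13/2)) = (30/169)|u − 10|, which is < ϵ once |u − 10| < (169/30)ϵ.
Take δ = min(13/2, (169/30)ϵ). Then 0 < |u − 10| < δ forces both bounds, so |(-4u + 3)/(u + 3) + 37/13| < ϵ.

δ = min(13/2, (169/30)ϵ)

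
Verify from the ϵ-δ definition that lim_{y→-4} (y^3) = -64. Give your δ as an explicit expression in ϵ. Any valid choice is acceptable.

δ = min(1, ϵ/61)

Suppose ϵ > 0. We seek δ > 0 with 0 < |y + 4| < δ ⇒ |y^3 + 64| < ϵ.
Factor: y^3 + 64 = (y + 4)(y^2 - 4y + 16), so |y^3 + 64| = |y + 4|·|y^2 - 4y + 16|.
Restrict δ ≤ 1. Then |y + 4| < 1 gives |y| < 5, so by the triangle inequality |y^2 - 4y + 16| ≤ 5^2 + 4·5 + 16 = 61.
Hence |y^3 + 64| ≤ 61|y + 4|, which is < ϵ once |y + 4| < ϵ/61.
Take δ = min(1, ϵ/61). If 0 < |y + 4| < δ then both bounds hold and |y^3 + 64| ≤ 61|y + 4| < 61·(ϵ/61) = ϵ.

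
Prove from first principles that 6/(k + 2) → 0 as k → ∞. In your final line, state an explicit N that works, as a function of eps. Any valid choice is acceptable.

Fix eps > 0. For k ≥ 1, |6/(k + 2) − 0| = 6/(k + 2) ≤ 6/k.
We need 6/k < eps, i.e. k > 6/eps.
Take N = 6/eps. If k > N then |6/(k + 2)| ≤ 6/k < eps.

N = 6/eps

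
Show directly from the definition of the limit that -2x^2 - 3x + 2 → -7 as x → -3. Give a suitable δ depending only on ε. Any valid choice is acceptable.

Let ε > 0. We want δ > 0 such that 0 < |x + 3| < δ implies |(-2x^2 - 3x + 2) + 7| < ε.
(-2x^2 - 3x + 2) + 7 = -2x^2 - 3x + 9 = (x + 3)(-2x + 3).
So |(-2x^2 - 3x + 2) + 7| = |x + 3|·|-2x + 3|.
Assume first that |x + 3| < 2, so |x| < 5. Then |-2x + 3| ≤ 2·5 + 3 = 13.
Hence |(-2x^2 - 3x + 2) + 7| ≤ 13|x + 3| < ε provided |x + 3| < ε/13.
Choosing δ = min(2, ε/13) ensures both conditions, hence |(-2x^2 - 3x + 2) + 7| < ε.

δ = min(2, ε/13)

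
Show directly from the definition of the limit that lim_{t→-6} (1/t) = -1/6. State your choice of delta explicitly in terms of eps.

Let eps > 0. We seek delta > 0 such that 0 < |t + 6| < delta implies |1/t + 1/6| < eps.
|1/t + 1/6| = |-6 − t|/(6·|t|) = |t + 6|/(6|t|).
Require delta ≤ 3 so that |t| > 6 − 3 = 3, hence 6|t| > 18.
Then |1/t + 1/6| < |t + 6|/18, which is < eps when |t + 6| < 18eps.
Take delta = min(3, 18eps). Then 0 < |t + 6| < delta gives both |t + 6| < 3 and |t + 6| < 18eps, so |1/t + 1/6| < eps.

delta = min(3, 18eps)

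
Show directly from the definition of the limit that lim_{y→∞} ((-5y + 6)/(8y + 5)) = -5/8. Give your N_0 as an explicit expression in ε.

Fix ε > 0. We seek N_0 > 0 such that y > N_0 implies |(-5y + 6)/(8y + 5) + 5/8| < ε.
(-5y + 6)/(8y + 5) + 5/8 = (8(-5y + 6) − (-5)(8y + 5)) / (8(8y + 5)) = 73/(8(8y + 5)).
For y > 0 we have 8y + 5 > 8y, so |(-5y + 6)/(8y + 5) + 5/8| = 73/(8(8y + 5)) < 73/(8·8y) = (73/64)/y.
Thus |(-5y + 6)/(8y + 5) + 5/8| < ε whenever y > (73/64)/ε.
Take N_0 = (73/64)/ε. If y > N_0 then |(-5y + 6)/(8y + 5) + 5/8| < (73/64)/y < ε.

N_0 = (73/64)/ε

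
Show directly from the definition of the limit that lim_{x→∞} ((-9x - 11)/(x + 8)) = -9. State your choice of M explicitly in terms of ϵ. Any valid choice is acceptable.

M = 61/ϵ

Let ϵ > 0 be given. We seek M > 0 such that x > M implies |(-9x - 11)/(x + 8) + 9| < ϵ.
(-9x - 11)/(x + 8) + 9 = ((-9x - 11) − (-9)(x + 8)) / ((x + 8)) = 61/((x + 8)).
For x > 0 we have x + 8 > x, so |(-9x - 11)/(x + 8) + 9| = 61/((x + 8)) < 61/(x) = 61/x.
Thus |(-9x - 11)/(x + 8) + 9| < ϵ whenever x > 61/ϵ.
Take M = 61/ϵ. If x > M then |(-9x - 11)/(x + 8) + 9| < 61/x < ϵ.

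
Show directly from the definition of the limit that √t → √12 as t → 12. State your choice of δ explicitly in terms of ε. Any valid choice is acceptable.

δ = min(12, √12·ε)

Let ε > 0. We want δ > 0 such that 0 < |t − 12| < δ implies |√t − √12| < ε.
Multiplying by the conjugate, |√t − √12| = |t − 12|/(√t + √12).
Restrict δ ≤ 12 so that |t − 12| < 12 forces t > 0, and then √t + √12 > √12.
Hence |√t − √12| < |t − 12|/√12, which is < ε once |t − 12| < √12·ε.
Take δ = min(12, √12·ε). If 0 < |t − 12| < δ then t > 0 and |√t − √12| < |t − 12|/√12 < ε.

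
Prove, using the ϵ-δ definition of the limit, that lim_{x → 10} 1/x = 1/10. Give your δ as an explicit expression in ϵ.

Let ϵ > 0 be given. We seek δ > 0 such that 0 < |x − 10| < δ implies |1/x − (1/10)| < ϵ.
|1/x − (1/10)| = |10 − x|/(10·|x|) = |x − 10|/(10|x|).
Restrict δ ≤ 5. Then |x − 10| < 5 gives |x| > 5, so 10|x| > 50.
Then |1/x − (1/10)| < |x − 10|/50, which is < ϵ when |x − 10| < 50ϵ.
Take δ = min(5, 50ϵ). Then 0 < |x − 10| < δ gives both |x − 10| < 5 and |x − 10| < 50ϵ, so |1/x − (1/10)| < ϵ.

δ = min(5, 50ϵ)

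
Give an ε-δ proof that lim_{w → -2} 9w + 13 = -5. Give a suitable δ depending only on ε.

δ = ε/9

Fix ε > 0. We need δ > 0 so that 0 < |w + 2| < δ implies |(9w + 13) + 5| < ε.
|(9w + 13) + 5| = |9w + 18| = 9|w + 2|.
Thus it suffices that |w + 2| < ε/9.
Take δ = ε/9. If 0 < |w + 2| < δ then |(9w + 13) + 5| = 9|w + 2| < 9·(ε/9) = ε.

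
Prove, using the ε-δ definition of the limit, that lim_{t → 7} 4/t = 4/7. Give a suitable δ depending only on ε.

Suppose ε > 0. We seek δ > 0 such that 0 < |t − 7| < δ implies |4/t − (4/7)| < ε.
|4/t − (4/7)| = 4·|7 − t|/(7·|t|) = 4|t − 7|/(7|t|).
Require δ ≤ 7/2 so that |t| > 7 − 7/2 = 7/2, hence 7|t| > 49/2.
Then |4/t − (4/7)| < 4|t − 7|/(49/2), which is < ε when |t − 7| < (49/8)ε.
Take δ = min(7/2, (49/8)ε). Then 0 < |t − 7| < δ gives both |t − 7| < 7/2 and |t − 7| < (49/8)ε, so |4/t − (4/7)| < ε.

δ = min(7/2, (49/8)ε)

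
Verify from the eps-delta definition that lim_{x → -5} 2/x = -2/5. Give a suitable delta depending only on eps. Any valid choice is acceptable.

Let eps > 0. We seek delta > 0 such that 0 < |x + 5| < delta implies |2/x + 2/5| < eps.
|2/x + 2/5| = 2·|-5 − x|/(5·|x|) = 2|x + 5|/(5|x|).
Restrict delta ≤ 5/2. Then |x + 5| < 5/2 gives |x| > 5/2, so 5|x| > 25/2.
Then |2/x + 2/5| < 2|x + 5|/(25/2), which is < eps when |x + 5| < (25/4)eps.
Take delta = min(5/2, (25/4)eps). Then 0 < |x + 5| < delta gives both |x + 5| < 5/2 and |x + 5| < (25/4)eps, so |2/x + 2/5| < eps.

delta = min(5/2, (25/4)eps)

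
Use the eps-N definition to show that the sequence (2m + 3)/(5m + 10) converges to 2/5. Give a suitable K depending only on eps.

K = (1/5)/eps

Suppose eps > 0. For m ≥ 1, |(2m + 3)/(5m + 10) − (2/5)| = |-5|/(5(5m + 10)) = 5/(5(5m + 10)).
Since 5m + 10 ≥ 5m for m ≥ 1, this is ≤ 5/(5·5m) = (1/5)/m.
So |(2m + 3)/(5m + 10) − (2/5)| < eps whenever m > (1/5)/eps.
Take K = (1/5)/eps. If m > K then |(2m + 3)/(5m + 10) − (2/5)| ≤ (1/5)/m < eps.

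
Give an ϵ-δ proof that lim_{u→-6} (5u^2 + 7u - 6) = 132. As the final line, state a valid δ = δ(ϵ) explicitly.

Let ϵ > 0 be given. We want δ > 0 such that 0 < |u + 6| < δ implies |(5u^2 + 7u - 6) − 132| < ϵ.
(5u^2 + 7u - 6) − 132 = 5u^2 + 7u - 138 = (u + 6)(5u - 23).
So |(5u^2 + 7u - 6) − 132| = |u + 6|·|5u - 23|.
Assume first that |u + 6| < 1, so |u| < 7. Then |5u - 23| ≤ 5·7 + 23 = 58.
Hence |(5u^2 + 7u - 6) − 132| ≤ 58|u + 6| < ϵ provided |u + 6| < ϵ/58.
Choosing δ = min(1, ϵ/58) ensures both conditions, hence |(5u^2 + 7u - 6) − 132| < ϵ.

δ = min(1, ϵ/58)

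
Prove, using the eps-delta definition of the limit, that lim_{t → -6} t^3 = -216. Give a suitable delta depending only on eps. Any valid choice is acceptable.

delta = min(2, eps/148)

Let eps > 0. We seek delta > 0 with 0 < |t + 6| < delta ⇒ |t^3 + 216| < eps.
Factor: t^3 + 216 = (t + 6)(t^2 - 6t + 36), so |t^3 + 216| = |t + 6|·|t^2 - 6t + 36|.
Restrict delta ≤ 2. Then |t + 6| < 2 gives |t| < 8, so by the triangle inequality |t^2 - 6t + 36| ≤ 8^2 + 6·8 + 36 = 148.
Hence |t^3 + 216| ≤ 148|t + 6|, which is < eps once |t + 6| < eps/148.
Take delta = min(2, eps/148). If 0 < |t + 6| < delta then both bounds hold and |t^3 + 216| ≤ 148|t + 6| < 148·(eps/148) = eps.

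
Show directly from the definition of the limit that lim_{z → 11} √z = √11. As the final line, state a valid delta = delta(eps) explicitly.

delta = min(11, √11·eps)

Fix eps > 0. We want delta > 0 such that 0 < |z − 11| < delta implies |√z − √11| < eps.
Rationalise: √z − √11 = (z − 11)/(√z + √11), so |√z − √11| = |z − 11|/(√z + √11).
Restrict delta ≤ 11 so that |z − 11| < 11 forces z > 0, and then √z + √11 > √11.
Hence |√z − √11| < |z − 11|/√11, which is < eps once |z − 11| < √11·eps.
Take delta = min(11, √11·eps). If 0 < |z − 11| < delta then z > 0 and |√z − √11| < |z − 11|/√11 < eps.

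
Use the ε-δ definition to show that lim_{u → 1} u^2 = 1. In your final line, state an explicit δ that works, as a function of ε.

δ = min(2, ε/4)

Let ε > 0 be given. We seek δ > 0 with 0 < |u − 1| < δ ⇒ |u^2 − 1| < ε.
Factor: u^2 − 1 = (u − 1)(u + 1), so |u^2 − 1| = |u − 1|·|u + 1|.
Impose δ ≤ 2 so that |u| < 3; then |u + 1| ≤ 4.
Hence |u^2 − 1| ≤ 4|u − 1|, which is < ε once |u − 1| < ε/4.
Take δ = min(2, ε/4). If 0 < |u − 1| < δ then both bounds hold and |u^2 − 1| ≤ 4|u − 1| < 4·(ε/4) = ε.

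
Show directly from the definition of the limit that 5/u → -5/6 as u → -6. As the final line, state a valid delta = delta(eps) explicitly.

delta = min(3, (18/5)eps)

Let eps > 0 be given. We seek delta > 0 such that 0 < |u + 6| < delta implies |5/u + 5/6| < eps.
|5/u + 5/6| = 5·|-6 − u|/(6·|u|) = 5|u + 6|/(6|u|).
Require delta ≤ 3 so that |u| > 6 − 3 = 3, hence 6|u| > 18.
Then |5/u + 5/6| < 5|u + 6|/18, which is < eps when |u + 6| < (18/5)eps.
Take delta = min(3, (18/5)eps). Then 0 < |u + 6| < delta gives both |u + 6| < 3 and |u + 6| < (18/5)eps, so |5/u + 5/6| < eps.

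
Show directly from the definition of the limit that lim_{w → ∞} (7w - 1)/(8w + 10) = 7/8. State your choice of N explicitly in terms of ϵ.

N = (39/32)/ϵ

Let ϵ > 0. We seek N > 0 such that w > N implies |(7w - 1)/(8w + 10) − (7/8)| < ϵ.
(7w - 1)/(8w + 10) − (7/8) = (8(7w - 1) − 7(8w + 10)) / (8(8w + 10)) = -78/(8(8w + 10)).
For w > 0 we have 8w + 10 > 8w, so |(7w - 1)/(8w + 10) − (7/8)| = 78/(8(8w + 10)) < 78/(8·8w) = (39/32)/w.
Thus |(7w - 1)/(8w + 10) − (7/8)| < ϵ whenever w > (39/32)/ϵ.
Take N = (39/32)/ϵ. If w > N then |(7w - 1)/(8w + 10) − (7/8)| < (39/32)/w < ϵ.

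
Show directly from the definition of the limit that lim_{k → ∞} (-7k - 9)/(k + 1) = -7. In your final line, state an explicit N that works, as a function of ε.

Fix ε > 0. For k ≥ 1, |(-7k - 9)/(k + 1) + 7| = |-2|/((k + 1)) = 2/((k + 1)).
Since k + 1 ≥ k for k ≥ 1, this is ≤ 2/(k) = 2/k.
So |(-7k - 9)/(k + 1) + 7| < ε whenever k > 2/ε.
Take N = 2/ε. If k > N then |(-7k - 9)/(k + 1) + 7| ≤ 2/k < ε.

N = 2/ε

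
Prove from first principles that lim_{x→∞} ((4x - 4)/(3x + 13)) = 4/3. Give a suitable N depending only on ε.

N = (64/9)/ε

Suppose ε > 0. We seek N > 0 such that x > N implies |(4x - 4)/(3x + 13) − (4/3)| < ε.
(4x - 4)/(3x + 13) − (4/3) = (3(4x - 4) − 4(3x + 13)) / (3(3x + 13)) = -64/(3(3x + 13)).
For x > 0 we have 3x + 13 > 3x, so |(4x - 4)/(3x + 13) − (4/3)| = 64/(3(3x + 13)) < 64/(3·3x) = (64/9)/x.
Thus |(4x - 4)/(3x + 13) − (4/3)| < ε whenever x > (64/9)/ε.
Take N = (64/9)/ε. If x > N then |(4x - 4)/(3x + 13) − (4/3)| < (64/9)/x < ε.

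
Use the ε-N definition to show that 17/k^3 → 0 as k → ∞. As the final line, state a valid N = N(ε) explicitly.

Let ε > 0 be given. For k ≥ 1, |17/k^3 − 0| = 17/k^3.
17/k^3 < ε ⇔ k^3 > 17/ε ⇔ k > (17/ε)^{1/3}.
Take N = (17/ε)^{1/3}. Then k > N implies 17/k^3 < ε.

N = (17/ε)^{1/3}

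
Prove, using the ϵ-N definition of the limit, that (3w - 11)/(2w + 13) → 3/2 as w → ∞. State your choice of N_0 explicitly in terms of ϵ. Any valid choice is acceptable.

Let ϵ > 0 be given. We seek N_0 > 0 such that w > N_0 implies |(3w - 11)/(2w + 13) − (3/2)| < ϵ.
(3w - 11)/(2w + 13) − (3/2) = (2(3w - 11) − 3(2w + 13)) / (2(2w + 13)) = -61/(2(2w + 13)).
For w > 0 we have 2w + 13 > 2w, so |(3w - 11)/(2w + 13) − (3/2)| = 61/(2(2w + 13)) < 61/(2·2w) = (61/4)/w.
Thus |(3w - 11)/(2w + 13) − (3/2)| < ϵ whenever w > (61/4)/ϵ.
Take N_0 = (61/4)/ϵ. If w > N_0 then |(3w - 11)/(2w + 13) − (3/2)| < (61/4)/w < ϵ.

N_0 = (61/4)/ϵ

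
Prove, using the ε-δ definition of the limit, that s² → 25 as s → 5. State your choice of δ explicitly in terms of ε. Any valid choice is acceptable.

Fix ε > 0. We seek δ > 0 with 0 < |s − 5| < δ ⇒ |s² − 25| < ε.
Factor: s² − 25 = (s − 5)(s + 5), so |s² − 25| = |s − 5|·|s + 5|.
Impose δ ≤ 1 so that |s| < 6; then |s + 5| ≤ 11.
Hence |s² − 25| ≤ 11|s − 5|, which is < ε once |s − 5| < ε/11.
Take δ = min(1, ε/11). If 0 < |s − 5| < δ then both bounds hold and |s² − 25| ≤ 11|s − 5| < 11·(ε/11) = ε.

δ = min(1, ε/11)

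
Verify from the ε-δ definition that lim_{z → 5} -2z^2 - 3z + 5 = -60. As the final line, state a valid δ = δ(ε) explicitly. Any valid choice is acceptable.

δ = min(1, ε/25)

Let ε > 0. We want δ > 0 such that 0 < |z − 5| < δ implies |(-2z^2 - 3z + 5) + 60| < ε.
(-2z^2 - 3z + 5) + 60 = -2z^2 - 3z + 65 = (z − 5)(-2z - 13).
So |(-2z^2 - 3z + 5) + 60| = |z − 5|·|-2z - 13|.
Require δ ≤ 1. Then |z − 5| < 1 gives |z| < 6, and by the triangle inequality |-2z - 13| ≤ 2·6 + 13 = 25.
Hence |(-2z^2 - 3z + 5) + 60| ≤ 25|z − 5| < ε provided |z − 5| < ε/25.
Choosing δ = min(1, ε/25) ensures both conditions, hence |(-2z^2 - 3z + 5) + 60| < ε.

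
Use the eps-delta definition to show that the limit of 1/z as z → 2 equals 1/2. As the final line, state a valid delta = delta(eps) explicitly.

delta = min(1, 2eps)

Let eps > 0 be given. We seek delta > 0 such that 0 < |z − 2| < delta implies |1/z − (1/2)| < eps.
|1/z − (1/2)| = |2 − z|/(2·|z|) = |z − 2|/(2|z|).
Require delta ≤ 1 so that |z| > 2 − 1 = 1, hence 2|z| > 2.
Then |1/z − (1/2)| < |z − 2|/2, which is < eps when |z − 2| < 2eps.
Take delta = min(1, 2eps). Then 0 < |z − 2| < delta gives both |z − 2| < 1 and |z − 2| < 2eps, so |1/z − (1/2)| < eps.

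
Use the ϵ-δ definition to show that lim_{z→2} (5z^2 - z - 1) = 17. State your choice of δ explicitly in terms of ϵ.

Fix ϵ > 0. We want δ > 0 such that 0 < |z − 2| < δ implies |(5z^2 - z - 1) − 17| < ϵ.
(5z^2 - z - 1) − 17 = 5z^2 - z - 18 = (z − 2)(5z + 9).
So |(5z^2 - z - 1) − 17| = |z − 2|·|5z + 9|.
Require δ ≤ 2. Then |z − 2| < 2 gives |z| < 4, and by the triangle inequality |5z + 9| ≤ 5·4 + 9 = 29.
Hence |(5z^2 - z - 1) − 17| ≤ 29|z − 2| < ϵ provided |z − 2| < ϵ/29.
Take δ = min(2, ϵ/29). Then 0 < |z − 2| < δ gives both |z − 2| < 2 and |z − 2| < ϵ/29, so |(5z^2 - z - 1) − 17| < ϵ.

δ = min(2, ϵ/29)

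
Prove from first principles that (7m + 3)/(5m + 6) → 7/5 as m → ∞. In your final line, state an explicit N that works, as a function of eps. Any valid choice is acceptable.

N = (27/25)/eps

Fix eps > 0. For m ≥ 1, |(7m + 3)/(5m + 6) − (7/5)| = |-27|/(5(5m + 6)) = 27/(5(5m + 6)).
Since 5m + 6 ≥ 5m for m ≥ 1, this is ≤ 27/(5·5m) = (27/25)/m.
So |(7m + 3)/(5m + 6) − (7/5)| < eps whenever m > (27/25)/eps.
Take N = (27/25)/eps. If m > N then |(7m + 3)/(5m + 6) − (7/5)| ≤ (27/25)/m < eps.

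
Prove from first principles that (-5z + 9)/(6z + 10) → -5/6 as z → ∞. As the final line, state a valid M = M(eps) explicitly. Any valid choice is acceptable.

Fix eps > 0. We seek M > 0 such that z > M implies |(-5z + 9)/(6z + 10) + 5/6| < eps.
(-5z + 9)/(6z + 10) + 5/6 = (6(-5z + 9) − (-5)(6z + 10)) / (6(6z + 10)) = 104/(6(6z + 10)).
For z > 0 we have 6z + 10 > 6z, so |(-5z + 9)/(6z + 10) + 5/6| = 104/(6(6z + 10)) < 104/(6·6z) = (26/9)/z.
Thus |(-5z + 9)/(6z + 10) + 5/6| < eps whenever z > (26/9)/eps.
Take M = (26/9)/eps. If z > M then |(-5z + 9)/(6z + 10) + 5/6| < (26/9)/z < eps.

M = (26/9)/eps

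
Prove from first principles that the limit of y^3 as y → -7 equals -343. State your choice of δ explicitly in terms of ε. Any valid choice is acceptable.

δ = min(1, ε/169)

Let ε > 0. We seek δ > 0 with 0 < |y + 7| < δ ⇒ |y^3 + 343| < ε.
Factor: y^3 + 343 = (y + 7)(y^2 - 7y + 49), so |y^3 + 343| = |y + 7|·|y^2 - 7y + 49|.
Restrict δ ≤ 1. Then |y + 7| < 1 gives |y| < 8, so by the triangle inequality |y^2 - 7y + 49| ≤ 8^2 + 7·8 + 49 = 169.
Hence |y^3 + 343| ≤ 169|y + 7|, which is < ε once |y + 7| < ε/169.
Take δ = min(1, ε/169). If 0 < |y + 7| < δ then both bounds hold and |y^3 + 343| ≤ 169|y + 7| < 169·(ε/169) = ε.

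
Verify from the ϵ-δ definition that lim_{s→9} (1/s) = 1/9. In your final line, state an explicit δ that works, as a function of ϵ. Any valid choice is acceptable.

Let ϵ > 0. We seek δ > 0 such that 0 < |s − 9| < δ implies |1/s − (1/9)| < ϵ.
|1/s − (1/9)| = |9 − s|/(9·|s|) = |s − 9|/(9|s|).
Restrict δ ≤ 9/2. Then |s − 9| < 9/2 gives |s| > 9/2, so 9|s| > 81/2.
Then |1/s − (1/9)| < |s − 9|/(81/2), which is < ϵ when |s − 9| < (81/2)ϵ.
Take δ = min(9/2, (81/2)ϵ). Then 0 < |s − 9| < δ gives both |s − 9| < 9/2 and |s − 9| < (81/2)ϵ, so |1/s − (1/9)| < ϵ.

δ = min(9/2, (81/2)ϵ)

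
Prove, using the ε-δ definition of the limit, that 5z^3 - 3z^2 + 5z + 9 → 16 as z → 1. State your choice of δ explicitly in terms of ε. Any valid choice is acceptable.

δ = min(1, ε/31)

Let ε > 0. We want δ > 0 such that 0 < |z − 1| < δ implies |(5z^3 - 3z^2 + 5z + 9) − 16| < ε.
(5z^3 - 3z^2 + 5z + 9) − 16 = 5z^3 - 3z^2 + 5z - 7 = (z − 1)(5z^2 + 2z + 7).
So |(5z^3 - 3z^2 + 5z + 9) − 16| = |z − 1|·|5z^2 + 2z + 7|.
Assume first that |z − 1| < 1, so |z| < 2. Then |5z^2 + 2z + 7| ≤ 5·2^2 + 2·2 + 7 = 31.
Hence |(5z^3 - 3z^2 + 5z + 9) − 16| ≤ 31|z − 1| < ε provided |z − 1| < ε/31.
Take δ = min(1, ε/31). Then 0 < |z − 1| < δ gives both |z − 1| < 1 and |z − 1| < ε/31, so |(5z^3 - 3z^2 + 5z + 9) − 16| < ε.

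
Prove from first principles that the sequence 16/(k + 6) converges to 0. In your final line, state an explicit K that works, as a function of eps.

Fix eps > 0. For k ≥ 1, |16/(k + 6) − 0| = 16/(k + 6) ≤ 16/k.
We need 16/k < eps, i.e. k > 16/eps.
Take K = 16/eps. If k > K then |16/(k + 6)| ≤ 16/k < eps.

K = 16/eps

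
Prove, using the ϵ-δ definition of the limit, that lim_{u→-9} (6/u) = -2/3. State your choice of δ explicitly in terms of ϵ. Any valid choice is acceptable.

δ = min(9/2, (27/4)ϵ)

Let ϵ > 0. We seek δ > 0 such that 0 < |u + 9| < δ implies |6/u + 2/3| < ϵ.
|6/u + 2/3| = 6·|-9 − u|/(9·|u|) = 6|u + 9|/(9|u|).
Require δ ≤ 9/2 so that |u| > 9 − 9/2 = 9/2, hence 9|u| > 81/2.
Then |6/u + 2/3| < 6|u + 9|/(81/2), which is < ϵ when |u + 9| < (27/4)ϵ.
Take δ = min(9/2, (27/4)ϵ). Then 0 < |u + 9| < δ gives both |u + 9| < 9/2 and |u + 9| < (27/4)ϵ, so |6/u + 2/3| < ϵ.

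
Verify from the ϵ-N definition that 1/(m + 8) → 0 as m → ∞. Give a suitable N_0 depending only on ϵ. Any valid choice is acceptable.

Let ϵ > 0 be given. For m ≥ 1, |1/(m + 8) − 0| = 1/(m + 8) ≤ 1/m.
We need 1/m < ϵ, i.e. m > 1/ϵ.
Take N_0 = 1/ϵ. If m > N_0 then |1/(m + 8)| ≤ 1/m < ϵ.

N_0 = 1/ϵ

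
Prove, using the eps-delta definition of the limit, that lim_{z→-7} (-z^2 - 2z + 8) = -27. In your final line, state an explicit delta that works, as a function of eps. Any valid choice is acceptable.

delta = min(1, eps/13)

Suppose eps > 0. We want delta > 0 such that 0 < |z + 7| < delta implies |(-z^2 - 2z + 8) + 27| < eps.
(-z^2 - 2z + 8) + 27 = -z^2 - 2z + 35 = (z + 7)(-z + 5).
So |(-z^2 - 2z + 8) + 27| = |z + 7|·|-z + 5|.
Require delta ≤ 1. Then |z + 7| < 1 gives |z| < 8, and by the triangle inequality |-z + 5| ≤ 8 + 5 = 13.
Hence |(-z^2 - 2z + 8) + 27| ≤ 13|z + 7| < eps provided |z + 7| < eps/13.
Choosing delta = min(1, eps/13) ensures both conditions, hence |(-z^2 - 2z + 8) + 27| < eps.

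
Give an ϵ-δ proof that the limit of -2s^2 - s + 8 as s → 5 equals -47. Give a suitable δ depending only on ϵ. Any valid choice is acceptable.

δ = min(1, ϵ/23)

Let ϵ > 0 be given. We want δ > 0 such that 0 < |s − 5| < δ implies |(-2s^2 - s + 8) + 47| < ϵ.
(-2s^2 - s + 8) + 47 = -2s^2 - s + 55 = (s − 5)(-2s - 11).
So |(-2s^2 - s + 8) + 47| = |s − 5|·|-2s - 11|.
Require δ ≤ 1. Then |s − 5| < 1 gives |s| < 6, and by the triangle inequality |-2s - 11| ≤ 2·6 + 11 = 23.
Hence |(-2s^2 - s + 8) + 47| ≤ 23|s − 5| < ϵ provided |s − 5| < ϵ/23.
Choosing δ = min(1, ϵ/23) ensures both conditions, hence |(-2s^2 - s + 8) + 47| < ϵ.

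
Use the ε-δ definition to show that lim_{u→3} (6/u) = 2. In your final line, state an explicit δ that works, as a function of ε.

Suppose ε > 0. We seek δ > 0 such that 0 < |u − 3| < δ implies |6/u − 2| < ε.
|6/u − 2| = 6·|3 − u|/(3·|u|) = 6|u − 3|/(3|u|).
Require δ ≤ 3/2 so that |u| > 3 − 3/2 = 3/2, hence 3|u| > 9/2.
Then |6/u − 2| < 6|u − 3|/(9/2), which is < ε when |u − 3| < (3/4)ε.
Take δ = min(3/2, (3/4)ε). Then 0 < |u − 3| < δ gives both |u − 3| < 3/2 and |u − 3| < (3/4)ε, so |6/u − 2| < ε.

δ = min(3/2, (3/4)ε)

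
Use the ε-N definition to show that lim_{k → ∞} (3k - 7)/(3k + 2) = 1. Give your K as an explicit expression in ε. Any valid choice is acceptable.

K = 3/ε

Suppose ε > 0. For k ≥ 1, |(3k - 7)/(3k + 2) − 1| = |-27|/(3(3k + 2)) = 27/(3(3k + 2)).
Since 3k + 2 ≥ 3k for k ≥ 1, this is ≤ 27/(3·3k) = 3/k.
So |(3k - 7)/(3k + 2) − 1| < ε whenever k > 3/ε.
Take K = 3/ε. If k > K then |(3k - 7)/(3k + 2) − 1| ≤ 3/k < ε.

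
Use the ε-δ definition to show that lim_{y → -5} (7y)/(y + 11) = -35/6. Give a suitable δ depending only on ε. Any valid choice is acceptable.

δ = min(3, (18/77)ε)

Let ε > 0. We want δ > 0 with 0 < |y + 5| < δ ⇒ |(7y)/(y + 11) + 35/6| < ε.
Combining over a common denominator, (7y)/(y + 11) + 35/6 = [(7y)·6 − (-35)·(y + 11)] / [6·(y + 11)] = 77(y + 5) / (6(y + 11)).
So |(7y)/(y + 11) + 35/6| = 77|y + 5| / (6·|y + 11|).
Require δ ≤ 3, so |y + 11| ≥ |6| − |y + 5| > 6 − 3 = 3.
Hence |(7y)/(y + 11) + 35/6| < 77|y + 5|/(6·3) = (77/18)|y + 5|, which is < ε once |y + 5| < (18/77)ε.
Take δ = min(3, (18/77)ε). Then 0 < |y + 5| < δ forces both bounds, so |(7y)/(y + 11) + 35/6| < ε.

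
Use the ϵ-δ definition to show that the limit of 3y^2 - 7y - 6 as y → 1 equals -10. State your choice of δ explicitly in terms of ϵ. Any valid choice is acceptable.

δ = min(1, ϵ/10)

Suppose ϵ > 0. We want δ > 0 such that 0 < |y − 1| < δ implies |(3y^2 - 7y - 6) + 10| < ϵ.
(3y^2 - 7y - 6) + 10 = 3y^2 - 7y + 4 = (y − 1)(3y - 4).
So |(3y^2 - 7y - 6) + 10| = |y − 1|·|3y - 4|.
Assume first that |y − 1| < 1, so |y| < 2. Then |3y - 4| ≤ 3·2 + 4 = 10.
Hence |(3y^2 - 7y - 6) + 10| ≤ 10|y − 1| < ϵ provided |y − 1| < ϵ/10.
Take δ = min(1, ϵ/10). Then 0 < |y − 1| < δ gives both |y − 1| < 1 and |y − 1| < ϵ/10, so |(3y^2 - 7y - 6) + 10| < ϵ.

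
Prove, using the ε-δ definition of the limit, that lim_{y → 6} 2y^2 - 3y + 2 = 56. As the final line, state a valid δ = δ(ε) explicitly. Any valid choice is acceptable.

Fix ε > 0. We want δ > 0 such that 0 < |y − 6| < δ implies |(2y^2 - 3y + 2) − 56| < ε.
(2y^2 - 3y + 2) − 56 = 2y^2 - 3y - 54 = (y − 6)(2y + 9).
So |(2y^2 - 3y + 2) − 56| = |y − 6|·|2y + 9|.
Require δ ≤ 1. Then |y − 6| < 1 gives |y| < 7, and by the triangle inequality |2y + 9| ≤ 2·7 + 9 = 23.
Hence |(2y^2 - 3y + 2) − 56| ≤ 23|y − 6| < ε provided |y − 6| < ε/23.
Take δ = min(1, ε/23). Then 0 < |y − 6| < δ gives both |y − 6| < 1 and |y − 6| < ε/23, so |(2y^2 - 3y + 2) − 56| < ε.

δ = min(1, ε/23)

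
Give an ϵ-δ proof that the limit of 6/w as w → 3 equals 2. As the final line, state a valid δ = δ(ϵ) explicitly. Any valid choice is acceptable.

δ = min(3/2, (3/4)ϵ)

Suppose ϵ > 0. We seek δ > 0 such that 0 < |w − 3| < δ implies |6/w − 2| < ϵ.
|6/w − 2| = 6·|3 − w|/(3·|w|) = 6|w − 3|/(3|w|).
Restrict δ ≤ 3/2. Then |w − 3| < 3/2 gives |w| > 3/2, so 3|w| > 9/2.
Then |6/w − 2| < 6|w − 3|/(9/2), which is < ϵ when |w − 3| < (3/4)ϵ.
Take δ = min(3/2, (3/4)ϵ). Then 0 < |w − 3| < δ gives both |w − 3| < 3/2 and |w − 3| < (3/4)ϵ, so |6/w − 2| < ϵ.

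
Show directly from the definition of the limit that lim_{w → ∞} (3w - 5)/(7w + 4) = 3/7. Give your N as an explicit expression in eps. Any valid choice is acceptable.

N = (47/49)/eps

Fix eps > 0. We seek N > 0 such that w > N implies |(3w - 5)/(7w + 4) − (3/7)| < eps.
(3w - 5)/(7w + 4) − (3/7) = (7(3w - 5) − 3(7w + 4)) / (7(7w + 4)) = -47/(7(7w + 4)).
For w > 0 we have 7w + 4 > 7w, so |(3w - 5)/(7w + 4) − (3/7)| = 47/(7(7w + 4)) < 47/(7·7w) = (47/49)/w.
Thus |(3w - 5)/(7w + 4) − (3/7)| < eps whenever w > (47/49)/eps.
Take N = (47/49)/eps. If w > N then |(3w - 5)/(7w + 4) − (3/7)| < (47/49)/w < eps.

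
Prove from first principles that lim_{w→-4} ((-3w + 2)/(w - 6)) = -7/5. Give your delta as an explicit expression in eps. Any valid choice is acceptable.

Let eps > 0. We want delta > 0 with 0 < |w + 4| < delta ⇒ |(-3w + 2)/(w - 6) + 7/5| < eps.
Combining over a common denominator, (-3w + 2)/(w - 6) + 7/5 = [(-3w + 2)·(-10) − 14·(w - 6)] / [(-10)·(w - 6)] = 16(w + 4) / ((-10)(w - 6)).
So |(-3w + 2)/(w - 6) + 7/5| = 16|w + 4| / (10·|w − 6|).
Restrict delta ≤ 5. Then |w + 4| < 5 gives |w − 6| = |(w + 4) + (-10)| ≥ 10 − 5 = 5.
Hence |(-3w + 2)/(w - 6) + 7/5| < 16|w + 4|/(10·5) = (8/25)|w + 4|, which is < eps once |w + 4| < (25/8)eps.
Take delta = min(5, (25/8)eps). Then 0 < |w + 4| < delta forces both bounds, so |(-3w + 2)/(w - 6) + 7/5| < eps.

delta = min(5, (25/8)eps)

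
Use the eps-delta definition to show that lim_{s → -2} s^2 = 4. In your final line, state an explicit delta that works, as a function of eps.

delta = min(1, eps/5)

Fix eps > 0. We seek delta > 0 with 0 < |s + 2| < delta ⇒ |s^2 − 4| < eps.
Factor: s^2 − 4 = (s + 2)(s - 2), so |s^2 − 4| = |s + 2|·|s - 2|.
Impose delta ≤ 1 so that |s| < 3; then |s - 2| ≤ 5.
Hence |s^2 − 4| ≤ 5|s + 2|, which is < eps once |s + 2| < eps/5.
Take delta = min(1, eps/5). If 0 < |s + 2| < delta then both bounds hold and |s^2 − 4| ≤ 5|s + 2| < 5·(eps/5) = eps.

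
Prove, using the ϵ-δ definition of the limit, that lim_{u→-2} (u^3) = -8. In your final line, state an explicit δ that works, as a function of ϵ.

Fix ϵ > 0. We seek δ > 0 with 0 < |u + 2| < δ ⇒ |u^3 + 8| < ϵ.
Factor: u^3 + 8 = (u + 2)(u^2 - 2u + 4), so |u^3 + 8| = |u + 2|·|u^2 - 2u + 4|.
Restrict δ ≤ 1. Then |u + 2| < 1 gives |u| < 3, so by the triangle inequality |u^2 - 2u + 4| ≤ 3^2 + 2·3 + 4 = 19.
Hence |u^3 + 8| ≤ 19|u + 2|, which is < ϵ once |u + 2| < ϵ/19.
Take δ = min(1, ϵ/19). If 0 < |u + 2| < δ then both bounds hold and |u^3 + 8| ≤ 19|u + 2| < 19·(ϵ/19) = ϵ.

δ = min(1, ϵ/19)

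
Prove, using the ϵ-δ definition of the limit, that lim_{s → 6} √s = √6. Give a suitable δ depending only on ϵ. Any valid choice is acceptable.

Let ϵ > 0. We want δ > 0 such that 0 < |s − 6| < δ implies |√s − √6| < ϵ.
Rationalise: √s − √6 = (s − 6)/(√s + √6), so |√s − √6| = |s − 6|/(√s + √6).
Restrict δ ≤ 6 so that |s − 6| < 6 forces s > 0, and then √s + √6 > √6.
Hence |√s − √6| < |s − 6|/√6, which is < ϵ once |s − 6| < √6·ϵ.
Take δ = min(6, √6·ϵ). If 0 < |s − 6| < δ then s > 0 and |√s − √6| < |s − 6|/√6 < ϵ.

δ = min(6, √6·ϵ)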